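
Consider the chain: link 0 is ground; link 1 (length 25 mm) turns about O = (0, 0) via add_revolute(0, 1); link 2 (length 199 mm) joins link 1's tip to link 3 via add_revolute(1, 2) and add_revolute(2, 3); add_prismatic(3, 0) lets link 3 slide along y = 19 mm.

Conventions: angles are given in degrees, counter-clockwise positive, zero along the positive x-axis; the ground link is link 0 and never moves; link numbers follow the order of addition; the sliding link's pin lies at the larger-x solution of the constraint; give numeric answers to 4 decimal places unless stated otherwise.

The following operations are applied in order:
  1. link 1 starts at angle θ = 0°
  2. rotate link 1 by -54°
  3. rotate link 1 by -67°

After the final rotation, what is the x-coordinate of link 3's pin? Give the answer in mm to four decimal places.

geometry: r = 25 mm, L = 199 mm, e = 19 mm; θ starts at 0°
rotate link 1 by -54°: θ ← 0° -54° = -54°
rotate link 1 by -67°: θ ← -54° -67° = -121°
crank pin P = (r cos θ, r sin θ) = (-12.875952, -21.429183)
h = r sin θ − e = -21.429183 − 19 = -40.429183
x = r cos θ + √(L² − h²) = -12.875952 + 194.849894 = 181.973942

181.9739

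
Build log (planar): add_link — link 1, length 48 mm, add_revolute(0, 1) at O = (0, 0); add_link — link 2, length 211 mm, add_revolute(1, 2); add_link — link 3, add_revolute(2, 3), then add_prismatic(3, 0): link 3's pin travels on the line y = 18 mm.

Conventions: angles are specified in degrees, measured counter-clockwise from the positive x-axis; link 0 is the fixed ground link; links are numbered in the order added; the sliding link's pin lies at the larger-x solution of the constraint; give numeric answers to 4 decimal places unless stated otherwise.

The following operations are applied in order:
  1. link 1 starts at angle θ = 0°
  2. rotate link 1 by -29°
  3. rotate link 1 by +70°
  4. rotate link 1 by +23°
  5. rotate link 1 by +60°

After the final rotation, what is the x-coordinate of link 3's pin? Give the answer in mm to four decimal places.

geometry: r = 48 mm, L = 211 mm, e = 18 mm; θ starts at 0°
rotate link 1 by -29°: θ ← 0° -29° = -29°
rotate link 1 by +70°: θ ← -29° +70° = 41°
rotate link 1 by +23°: θ ← 41° +23° = 64°
rotate link 1 by +60°: θ ← 64° +60° = 124°
crank pin P = (r cos θ, r sin θ) = (-26.841259, 39.793803)
h = r sin θ − e = 39.793803 − 18 = 21.793803
x = r cos θ + √(L² − h²) = -26.841259 + 209.871461 = 183.030202

183.0302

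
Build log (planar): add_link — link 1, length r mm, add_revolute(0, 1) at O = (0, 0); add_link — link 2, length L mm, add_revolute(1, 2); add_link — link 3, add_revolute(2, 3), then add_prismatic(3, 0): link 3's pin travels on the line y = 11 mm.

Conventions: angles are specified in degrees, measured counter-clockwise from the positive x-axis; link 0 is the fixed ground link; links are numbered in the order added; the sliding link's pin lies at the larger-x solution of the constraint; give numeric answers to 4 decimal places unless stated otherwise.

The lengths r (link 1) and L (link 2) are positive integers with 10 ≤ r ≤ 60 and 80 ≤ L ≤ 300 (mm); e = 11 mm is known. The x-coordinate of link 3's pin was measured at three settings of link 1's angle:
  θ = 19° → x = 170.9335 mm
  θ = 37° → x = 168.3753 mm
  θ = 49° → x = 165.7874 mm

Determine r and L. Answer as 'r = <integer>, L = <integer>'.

constraint per measurement: (x − r cos θ)² + (r sin θ − e)² = L²
subtracting the θ₁ and θ₂ equations cancels the r² and L² terms:
r = (x₁² − x₂²) / (2[(x₁cos θ₁ + e sin θ₁) − (x₂cos θ₂ + e sin θ₂)]) = 18.0001 → r = 18
L² = (x₁ − r cos θ₁)² + (r sin θ₁ − e)² = 23715.9877 → L = 154.0000 → L = 154
check at θ₃=49°: x = 165.7874 (printed 165.7874) ✓

r = 18, L = 154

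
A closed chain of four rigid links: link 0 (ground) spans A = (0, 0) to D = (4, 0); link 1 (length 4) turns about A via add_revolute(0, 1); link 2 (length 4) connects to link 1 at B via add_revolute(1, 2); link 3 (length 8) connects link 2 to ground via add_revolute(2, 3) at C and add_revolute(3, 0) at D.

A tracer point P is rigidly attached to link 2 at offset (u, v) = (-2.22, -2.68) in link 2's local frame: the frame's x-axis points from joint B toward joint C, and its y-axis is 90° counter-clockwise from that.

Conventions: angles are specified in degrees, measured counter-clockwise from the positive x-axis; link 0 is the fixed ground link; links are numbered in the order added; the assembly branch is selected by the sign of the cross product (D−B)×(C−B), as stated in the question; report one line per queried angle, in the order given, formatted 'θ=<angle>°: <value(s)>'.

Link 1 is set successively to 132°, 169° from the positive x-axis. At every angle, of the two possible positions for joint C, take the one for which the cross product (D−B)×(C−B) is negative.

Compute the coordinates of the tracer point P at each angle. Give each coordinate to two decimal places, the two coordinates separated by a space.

A=(0,0), D=(4.00,0)
θ=132°: B = A + 4.00·(cos132°, sin132°) = (-2.6765, 2.9726)
θ=132°: |BD| = 7.3084
θ=132°: circle(B,4.00) ∩ circle(D,8.00): a=0.3703, h=3.9828
θ=132°:   candidates: C₊=(-0.7183,6.4605) cross=29.108; C₋=(-3.9582,-0.8165) cross=-29.108
θ=132°:   branch - wants cross < 0 → take C=(-3.9582,-0.8165) (cross=-29.108)
θ=132°: ex = (C−B)/|BC| = (-0.3204,-0.9473); ey = (0.9473,-0.3204)
θ=132°: P = B + -2.22·ex + -2.68·ey = (-4.5039,5.9343)
θ=169°: B = A + 4.00·(cos169°, sin169°) = (-3.9265, 0.7632)
θ=169°: |BD| = 7.9632
θ=169°: circle(B,4.00) ∩ circle(D,8.00): a=0.9677, h=3.8812
θ=169°:   candidates: C₊=(-2.5913,4.5338) cross=30.906; C₋=(-3.3352,-3.1928) cross=-30.906
θ=169°:   branch - wants cross < 0 → take C=(-3.3352,-3.1928) (cross=-30.906)
θ=169°: ex = (C−B)/|BC| = (0.1478,-0.9890); ey = (0.9890,0.1478)
θ=169°: P = B + -2.22·ex + -2.68·ey = (-6.9052,2.5627)

θ=132°: -4.50 5.93
θ=169°: -6.91 2.56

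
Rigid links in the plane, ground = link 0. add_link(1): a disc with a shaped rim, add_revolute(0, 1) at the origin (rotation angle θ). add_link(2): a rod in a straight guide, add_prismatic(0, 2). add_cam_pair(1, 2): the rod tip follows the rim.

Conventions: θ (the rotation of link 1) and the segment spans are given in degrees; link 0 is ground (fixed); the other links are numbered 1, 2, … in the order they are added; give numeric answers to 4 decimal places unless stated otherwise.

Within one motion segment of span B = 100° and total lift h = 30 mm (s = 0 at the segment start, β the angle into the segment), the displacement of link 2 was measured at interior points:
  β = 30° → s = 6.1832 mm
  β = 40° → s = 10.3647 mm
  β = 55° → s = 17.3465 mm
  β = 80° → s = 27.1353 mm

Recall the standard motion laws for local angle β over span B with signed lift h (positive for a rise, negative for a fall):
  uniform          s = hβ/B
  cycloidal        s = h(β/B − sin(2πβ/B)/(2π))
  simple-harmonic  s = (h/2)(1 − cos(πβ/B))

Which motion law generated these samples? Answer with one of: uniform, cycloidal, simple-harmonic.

candidates at β/B = r: uniform s = h·r (linear in β); cycloidal s = h·(r − sin(2πr)/(2π)); simple-harmonic s = (h/2)(1 − cos(πr))
β=30°: printed 6.1832 | uniform 9.0000, cycloidal 4.4590, simple-harmonic 6.1832
β=40°: printed 10.3647 | uniform 12.0000, cycloidal 9.1935, simple-harmonic 10.3647
β=55°: printed 17.3465 | uniform 16.5000, cycloidal 17.9754, simple-harmonic 17.3465
β=80°: printed 27.1353 | uniform 24.0000, cycloidal 28.5410, simple-harmonic 27.1353
only one law matches every sample → simple-harmonic

simple-harmonic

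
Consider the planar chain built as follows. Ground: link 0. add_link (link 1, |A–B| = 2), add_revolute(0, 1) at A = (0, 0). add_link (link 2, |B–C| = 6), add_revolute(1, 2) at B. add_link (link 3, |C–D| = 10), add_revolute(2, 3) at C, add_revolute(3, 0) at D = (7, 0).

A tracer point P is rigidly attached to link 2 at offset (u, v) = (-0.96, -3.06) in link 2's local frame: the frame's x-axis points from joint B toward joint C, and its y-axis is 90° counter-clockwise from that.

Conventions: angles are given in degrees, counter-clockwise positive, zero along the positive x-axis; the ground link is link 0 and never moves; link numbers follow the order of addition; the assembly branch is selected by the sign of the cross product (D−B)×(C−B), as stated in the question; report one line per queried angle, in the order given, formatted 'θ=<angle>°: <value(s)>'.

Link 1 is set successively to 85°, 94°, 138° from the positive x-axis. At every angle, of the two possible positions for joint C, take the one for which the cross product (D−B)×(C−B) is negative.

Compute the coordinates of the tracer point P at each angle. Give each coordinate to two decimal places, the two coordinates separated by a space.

A=(0,0), D=(7.00,0)
θ=85°: B = A + 2.00·(cos85°, sin85°) = (0.1743, 1.9924)
θ=85°: |BD| = 7.1105
θ=85°: circle(B,6.00) ∩ circle(D,10.00): a=-0.9451, h=5.9251
θ=85°:   candidates: C₊=(0.9273,7.9450) cross=42.131; C₋=(-2.3932,-3.4305) cross=-42.131
θ=85°:   branch - wants cross < 0 → take C=(-2.3932,-3.4305) (cross=-42.131)
θ=85°: ex = (C−B)/|BC| = (-0.4279,-0.9038); ey = (0.9038,-0.4279)
θ=85°: P = B + -0.96·ex + -3.06·ey = (-2.1806,4.1695)
θ=94°: B = A + 2.00·(cos94°, sin94°) = (-0.1395, 1.9951)
θ=94°: |BD| = 7.4130
θ=94°: circle(B,6.00) ∩ circle(D,10.00): a=-0.6102, h=5.9689
θ=94°:   candidates: C₊=(0.8793,7.9080) cross=44.248; C₋=(-2.3336,-3.5893) cross=-44.248
θ=94°:   branch - wants cross < 0 → take C=(-2.3336,-3.5893) (cross=-44.248)
θ=94°: ex = (C−B)/|BC| = (-0.3657,-0.9307); ey = (0.9307,-0.3657)
θ=94°: P = B + -0.96·ex + -3.06·ey = (-2.6365,4.0076)
θ=138°: B = A + 2.00·(cos138°, sin138°) = (-1.4863, 1.3383)
θ=138°: |BD| = 8.5912
θ=138°: circle(B,6.00) ∩ circle(D,10.00): a=0.5708, h=5.9728
θ=138°:   candidates: C₊=(0.0080,7.1492) cross=51.313; C₋=(-1.8528,-4.6505) cross=-51.313
θ=138°:   branch - wants cross < 0 → take C=(-1.8528,-4.6505) (cross=-51.313)
θ=138°: ex = (C−B)/|BC| = (-0.0611,-0.9981); ey = (0.9981,-0.0611)
θ=138°: P = B + -0.96·ex + -3.06·ey = (-4.4819,2.4834)

θ=85°: -2.18 4.17
θ=94°: -2.64 4.01
θ=138°: -4.48 2.48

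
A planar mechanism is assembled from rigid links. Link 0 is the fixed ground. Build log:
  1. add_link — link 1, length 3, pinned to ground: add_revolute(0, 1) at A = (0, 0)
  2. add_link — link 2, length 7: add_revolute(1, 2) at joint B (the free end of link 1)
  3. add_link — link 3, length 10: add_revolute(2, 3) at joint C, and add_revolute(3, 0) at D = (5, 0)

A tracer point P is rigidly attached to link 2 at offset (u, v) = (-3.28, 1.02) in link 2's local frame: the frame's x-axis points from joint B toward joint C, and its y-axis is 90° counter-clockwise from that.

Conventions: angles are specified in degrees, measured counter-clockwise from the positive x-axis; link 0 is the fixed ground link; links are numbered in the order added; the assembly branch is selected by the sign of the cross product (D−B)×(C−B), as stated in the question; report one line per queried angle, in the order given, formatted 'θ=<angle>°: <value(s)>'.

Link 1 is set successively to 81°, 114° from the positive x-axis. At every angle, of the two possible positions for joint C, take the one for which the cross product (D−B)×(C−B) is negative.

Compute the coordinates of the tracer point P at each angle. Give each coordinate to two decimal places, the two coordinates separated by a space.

A=(0,0), D=(5.00,0)
θ=81°: B = A + 3.00·(cos81°, sin81°) = (0.4693, 2.9631)
θ=81°: |BD| = 5.4136
θ=81°: circle(B,7.00) ∩ circle(D,10.00): a=-2.0036, h=6.7071
θ=81°:   candidates: C₊=(2.4636,9.6730) cross=36.310; C₋=(-4.8786,-1.5536) cross=-36.310
θ=81°:   branch - wants cross < 0 → take C=(-4.8786,-1.5536) (cross=-36.310)
θ=81°: ex = (C−B)/|BC| = (-0.7640,-0.6452); ey = (0.6452,-0.7640)
θ=81°: P = B + -3.28·ex + 1.02·ey = (3.6333,4.3002)
θ=114°: B = A + 3.00·(cos114°, sin114°) = (-1.2202, 2.7406)
θ=114°: |BD| = 6.7972
θ=114°: circle(B,7.00) ∩ circle(D,10.00): a=-0.3529, h=6.9911
θ=114°:   candidates: C₊=(1.2756,9.2806) cross=47.520; C₋=(-4.3620,-3.5147) cross=-47.520
θ=114°:   branch - wants cross < 0 → take C=(-4.3620,-3.5147) (cross=-47.520)
θ=114°: ex = (C−B)/|BC| = (-0.4488,-0.8936); ey = (0.8936,-0.4488)
θ=114°: P = B + -3.28·ex + 1.02·ey = (1.1634,5.2139)

θ=81°: 3.63 4.30
θ=114°: 1.16 5.21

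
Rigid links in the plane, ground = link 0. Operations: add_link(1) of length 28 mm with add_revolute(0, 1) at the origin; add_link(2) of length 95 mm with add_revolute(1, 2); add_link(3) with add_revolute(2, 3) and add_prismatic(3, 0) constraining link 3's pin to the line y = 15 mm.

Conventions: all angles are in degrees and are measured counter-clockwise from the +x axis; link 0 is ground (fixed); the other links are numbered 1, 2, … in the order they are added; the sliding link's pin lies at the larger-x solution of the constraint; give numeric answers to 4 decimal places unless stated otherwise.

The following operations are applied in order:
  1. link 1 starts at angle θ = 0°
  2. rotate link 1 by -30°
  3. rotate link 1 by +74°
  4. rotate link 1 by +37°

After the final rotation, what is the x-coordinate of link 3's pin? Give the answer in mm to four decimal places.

geometry: r = 28 mm, L = 95 mm, e = 15 mm; θ starts at 0°
rotate link 1 by -30°: θ ← 0° -30° = -30°
rotate link 1 by +74°: θ ← -30° +74° = 44°
rotate link 1 by +37°: θ ← 44° +37° = 81°
crank pin P = (r cos θ, r sin θ) = (4.380165, 27.655274)
h = r sin θ − e = 27.655274 − 15 = 12.655274
x = r cos θ + √(L² − h²) = 4.380165 + 94.153301 = 98.533466

98.5335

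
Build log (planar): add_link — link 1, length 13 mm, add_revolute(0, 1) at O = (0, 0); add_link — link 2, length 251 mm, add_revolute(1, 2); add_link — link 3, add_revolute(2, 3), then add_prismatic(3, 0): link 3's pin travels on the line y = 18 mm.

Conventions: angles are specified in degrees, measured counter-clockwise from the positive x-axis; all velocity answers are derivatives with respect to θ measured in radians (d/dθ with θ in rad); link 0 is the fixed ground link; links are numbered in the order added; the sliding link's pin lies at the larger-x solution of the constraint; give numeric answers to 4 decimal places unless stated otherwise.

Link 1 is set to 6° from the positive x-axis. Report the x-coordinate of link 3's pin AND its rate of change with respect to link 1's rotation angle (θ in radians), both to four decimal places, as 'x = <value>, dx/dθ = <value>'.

geometry: r = 13 mm, L = 251 mm, e = 18 mm
crank pin P = (r cos θ, r sin θ) = (12.928785, 1.358870)
h = r sin θ − e = 1.358870 − 18 = -16.641130
x = r cos θ + √(L² − h²) = 12.928785 + 250.447745 = 263.376529
dx/dθ = −r sin θ − h·r cos θ/√(L² − h²) (θ in radians; h = -16.641130) = -0.499810

x = 263.3765, dx/dθ = -0.4998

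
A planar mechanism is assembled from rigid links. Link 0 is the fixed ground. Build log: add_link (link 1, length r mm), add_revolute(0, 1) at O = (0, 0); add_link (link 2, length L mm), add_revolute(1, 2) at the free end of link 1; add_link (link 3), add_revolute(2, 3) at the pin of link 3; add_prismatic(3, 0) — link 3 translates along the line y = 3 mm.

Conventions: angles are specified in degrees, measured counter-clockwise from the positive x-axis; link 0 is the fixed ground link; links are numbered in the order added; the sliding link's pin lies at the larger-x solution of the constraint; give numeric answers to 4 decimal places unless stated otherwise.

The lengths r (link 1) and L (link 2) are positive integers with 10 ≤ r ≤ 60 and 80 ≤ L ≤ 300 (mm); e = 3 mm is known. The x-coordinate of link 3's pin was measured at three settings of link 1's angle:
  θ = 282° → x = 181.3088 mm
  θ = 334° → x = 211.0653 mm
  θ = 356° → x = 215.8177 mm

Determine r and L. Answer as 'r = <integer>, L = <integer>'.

constraint per measurement: (x − r cos θ)² + (r sin θ − e)² = L²
subtracting the θ₁ and θ₂ equations cancels the r² and L² terms:
r = (x₁² − x₂²) / (2[(x₁cos θ₁ + e sin θ₁) − (x₂cos θ₂ + e sin θ₂)]) = 38.0000 → r = 38
L² = (x₁ − r cos θ₁)² + (r sin θ₁ − e)² = 31683.9860 → L = 178.0000 → L = 178
check at θ₃=356°: x = 215.8177 (printed 215.8177) ✓

r = 38, L = 178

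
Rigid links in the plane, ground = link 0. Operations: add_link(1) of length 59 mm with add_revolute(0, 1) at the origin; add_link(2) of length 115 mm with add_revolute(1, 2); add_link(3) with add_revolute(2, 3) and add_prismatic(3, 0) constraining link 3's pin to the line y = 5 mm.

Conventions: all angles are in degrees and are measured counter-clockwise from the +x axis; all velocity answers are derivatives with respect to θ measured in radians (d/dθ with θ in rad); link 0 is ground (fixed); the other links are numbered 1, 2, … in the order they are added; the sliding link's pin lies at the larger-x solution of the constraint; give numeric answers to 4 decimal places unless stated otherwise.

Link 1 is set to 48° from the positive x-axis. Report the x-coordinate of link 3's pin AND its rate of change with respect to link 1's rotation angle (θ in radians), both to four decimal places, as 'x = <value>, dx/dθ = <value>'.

geometry: r = 59 mm, L = 115 mm, e = 5 mm
crank pin P = (r cos θ, r sin θ) = (39.478706, 43.845545)
h = r sin θ − e = 43.845545 − 5 = 38.845545
x = r cos θ + √(L² − h²) = 39.478706 + 108.240582 = 147.719288
dx/dθ = −r sin θ − h·r cos θ/√(L² − h²) (θ in radians; h = 38.845545) = -58.013723

x = 147.7193, dx/dθ = -58.0137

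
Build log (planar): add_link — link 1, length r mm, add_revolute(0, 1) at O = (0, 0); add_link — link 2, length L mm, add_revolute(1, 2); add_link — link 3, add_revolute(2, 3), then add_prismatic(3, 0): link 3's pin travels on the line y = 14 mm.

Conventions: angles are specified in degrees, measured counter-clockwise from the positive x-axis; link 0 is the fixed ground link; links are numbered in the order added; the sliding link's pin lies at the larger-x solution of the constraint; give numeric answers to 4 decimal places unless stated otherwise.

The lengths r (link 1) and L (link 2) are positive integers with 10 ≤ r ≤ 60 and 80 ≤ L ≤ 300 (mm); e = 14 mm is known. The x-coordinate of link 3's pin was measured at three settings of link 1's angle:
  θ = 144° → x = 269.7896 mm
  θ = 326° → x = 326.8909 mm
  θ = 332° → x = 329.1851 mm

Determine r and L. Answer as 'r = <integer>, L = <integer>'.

constraint per measurement: (x − r cos θ)² + (r sin θ − e)² = L²
subtracting the θ₁ and θ₂ equations cancels the r² and L² terms:
r = (x₁² − x₂²) / (2[(x₁cos θ₁ + e sin θ₁) − (x₂cos θ₂ + e sin θ₂)]) = 36.0000 → r = 36
L² = (x₁ − r cos θ₁)² + (r sin θ₁ − e)² = 89400.9755 → L = 299.0000 → L = 299
check at θ₃=332°: x = 329.1851 (printed 329.1851) ✓

r = 36, L = 299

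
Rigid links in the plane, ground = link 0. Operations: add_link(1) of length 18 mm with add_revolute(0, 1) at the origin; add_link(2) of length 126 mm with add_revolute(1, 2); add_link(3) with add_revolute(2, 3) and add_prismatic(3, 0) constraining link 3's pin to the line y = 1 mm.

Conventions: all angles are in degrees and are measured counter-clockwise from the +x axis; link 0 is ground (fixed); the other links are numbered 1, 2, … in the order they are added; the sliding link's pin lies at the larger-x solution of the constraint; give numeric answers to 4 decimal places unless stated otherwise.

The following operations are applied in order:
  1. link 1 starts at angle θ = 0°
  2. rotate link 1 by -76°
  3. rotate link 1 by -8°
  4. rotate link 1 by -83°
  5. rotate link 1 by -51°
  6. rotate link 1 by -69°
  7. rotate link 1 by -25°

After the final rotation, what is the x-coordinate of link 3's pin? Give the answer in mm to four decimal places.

geometry: r = 18 mm, L = 126 mm, e = 1 mm; θ starts at 0°
rotate link 1 by -76°: θ ← 0° -76° = -76°
rotate link 1 by -8°: θ ← -76° -8° = -84°
rotate link 1 by -83°: θ ← -84° -83° = -167°
rotate link 1 by -51°: θ ← -167° -51° = -218°
rotate link 1 by -69°: θ ← -218° -69° = -287°
rotate link 1 by -25°: θ ← -287° -25° = -312°
crank pin P = (r cos θ, r sin θ) = (12.044351, 13.376607)
h = r sin θ − e = 13.376607 − 1 = 12.376607
x = r cos θ + √(L² − h²) = 12.044351 + 125.390668 = 137.435019

137.4350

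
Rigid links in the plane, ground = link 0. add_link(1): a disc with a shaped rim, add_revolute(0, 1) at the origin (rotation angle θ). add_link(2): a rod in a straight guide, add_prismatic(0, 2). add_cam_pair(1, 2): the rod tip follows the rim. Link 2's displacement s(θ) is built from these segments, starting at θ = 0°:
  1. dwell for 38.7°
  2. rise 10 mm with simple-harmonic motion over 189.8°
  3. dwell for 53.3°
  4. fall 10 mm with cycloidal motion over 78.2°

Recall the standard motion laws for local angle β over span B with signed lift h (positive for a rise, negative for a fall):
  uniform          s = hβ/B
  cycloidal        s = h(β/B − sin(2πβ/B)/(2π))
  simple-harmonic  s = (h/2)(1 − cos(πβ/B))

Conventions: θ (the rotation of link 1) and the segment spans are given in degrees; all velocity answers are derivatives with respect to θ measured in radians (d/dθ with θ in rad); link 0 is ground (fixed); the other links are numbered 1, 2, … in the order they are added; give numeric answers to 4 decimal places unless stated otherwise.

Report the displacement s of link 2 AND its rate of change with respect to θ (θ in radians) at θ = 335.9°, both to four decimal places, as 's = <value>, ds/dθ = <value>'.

segment 1 (0° to 38.7°, dwell): s unchanged at 0.0000
segment 2 (38.7° to 228.5°, simple-harmonic, h = 10) is passed completely: s = 0.0000 + (10) = 10.0000
segment 3 (228.5° to 281.8°, dwell): s unchanged at 10.0000
θ = 335.9° falls in segment 4 (281.8° to 360°, cycloidal, h = -10): β = 335.9 − 281.8 = 54.1°, B = 78.2°; Δs = -10·(0.6918 − sin(2π·0.6918)/(2π)) = -8.4045; s = 10.0000 − 8.4045 = 1.5955
velocity in seg [281.8°–360°] (cycloidal), θ in radians: β = 54.1° = 0.9442 rad, B = 78.2° = 1.3648 rad; ds/dθ = (h/B)(1 − cos(2πβ/B)) = ((-10)/1.3648)(1 − cos(2π·0.6918)) = -9.946113 mm/rad

s = 1.5955, ds/dθ = -9.9461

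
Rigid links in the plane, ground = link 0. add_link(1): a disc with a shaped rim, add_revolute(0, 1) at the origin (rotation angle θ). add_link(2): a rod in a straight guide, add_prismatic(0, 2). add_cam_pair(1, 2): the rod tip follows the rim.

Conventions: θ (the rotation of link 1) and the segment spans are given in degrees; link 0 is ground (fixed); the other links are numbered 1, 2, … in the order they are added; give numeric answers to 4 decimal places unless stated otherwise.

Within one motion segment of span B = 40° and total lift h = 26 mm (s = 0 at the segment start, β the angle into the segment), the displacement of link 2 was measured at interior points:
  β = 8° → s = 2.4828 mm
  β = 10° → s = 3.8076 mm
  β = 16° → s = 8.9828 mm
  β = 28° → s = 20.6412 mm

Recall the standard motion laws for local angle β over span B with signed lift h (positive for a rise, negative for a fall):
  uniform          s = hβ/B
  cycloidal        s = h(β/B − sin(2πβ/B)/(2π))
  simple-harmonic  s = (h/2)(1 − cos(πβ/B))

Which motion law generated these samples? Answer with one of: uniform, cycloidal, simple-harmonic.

candidates at β/B = r: uniform s = h·r (linear in β); cycloidal s = h·(r − sin(2πr)/(2π)); simple-harmonic s = (h/2)(1 − cos(πr))
β=8°: printed 2.4828 | uniform 5.2000, cycloidal 1.2645, simple-harmonic 2.4828
β=10°: printed 3.8076 | uniform 6.5000, cycloidal 2.3620, simple-harmonic 3.8076
β=16°: printed 8.9828 | uniform 10.4000, cycloidal 7.9677, simple-harmonic 8.9828
β=28°: printed 20.6412 | uniform 18.2000, cycloidal 22.1355, simple-harmonic 20.6412
only one law matches every sample → simple-harmonic

simple-harmonic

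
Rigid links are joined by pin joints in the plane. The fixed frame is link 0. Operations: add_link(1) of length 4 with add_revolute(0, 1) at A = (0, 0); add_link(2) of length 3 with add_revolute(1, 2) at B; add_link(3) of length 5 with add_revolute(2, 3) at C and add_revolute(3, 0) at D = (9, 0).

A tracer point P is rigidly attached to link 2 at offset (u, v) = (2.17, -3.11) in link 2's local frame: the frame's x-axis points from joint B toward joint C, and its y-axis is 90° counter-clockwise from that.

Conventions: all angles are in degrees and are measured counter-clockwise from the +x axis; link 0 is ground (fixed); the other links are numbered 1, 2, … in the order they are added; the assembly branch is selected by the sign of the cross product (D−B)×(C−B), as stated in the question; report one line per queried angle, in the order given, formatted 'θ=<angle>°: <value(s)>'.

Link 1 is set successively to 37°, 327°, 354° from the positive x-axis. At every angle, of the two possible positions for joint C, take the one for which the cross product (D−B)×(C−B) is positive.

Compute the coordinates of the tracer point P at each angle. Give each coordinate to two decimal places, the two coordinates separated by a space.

A=(0,0), D=(9.00,0)
θ=37°: B = A + 4.00·(cos37°, sin37°) = (3.1945, 2.4073)
θ=37°: |BD| = 6.2848
θ=37°: circle(B,3.00) ∩ circle(D,5.00): a=1.8695, h=2.3463
θ=37°:   candidates: C₊=(5.8201,3.8586) cross=14.746; C₋=(4.0227,-0.4762) cross=-14.746
θ=37°:   branch + wants cross > 0 → take C=(5.8201,3.8586) (cross=14.746)
θ=37°: ex = (C−B)/|BC| = (0.8752,0.4838); ey = (-0.4838,0.8752)
θ=37°: P = B + 2.17·ex + -3.11·ey = (6.5982,0.7352)
θ=327°: B = A + 4.00·(cos327°, sin327°) = (3.3547, -2.1786)
θ=327°: |BD| = 6.0511
θ=327°: circle(B,3.00) ∩ circle(D,5.00): a=1.7035, h=2.4695
θ=327°:   candidates: C₊=(4.0549,0.7386) cross=14.943; C₋=(5.8330,-3.8691) cross=-14.943
θ=327°:   branch + wants cross > 0 → take C=(4.0549,0.7386) (cross=14.943)
θ=327°: ex = (C−B)/|BC| = (0.2334,0.9724); ey = (-0.9724,0.2334)
θ=327°: P = B + 2.17·ex + -3.11·ey = (6.8853,-0.7943)
θ=354°: B = A + 4.00·(cos354°, sin354°) = (3.9781, -0.4181)
θ=354°: |BD| = 5.0393
θ=354°: circle(B,3.00) ∩ circle(D,5.00): a=0.9321, h=2.8515
θ=354°:   candidates: C₊=(4.6704,2.5009) cross=14.370; C₋=(5.1436,-3.1825) cross=-14.370
θ=354°:   branch + wants cross > 0 → take C=(4.6704,2.5009) (cross=14.370)
θ=354°: ex = (C−B)/|BC| = (0.2308,0.9730); ey = (-0.9730,0.2308)
θ=354°: P = B + 2.17·ex + -3.11·ey = (7.5049,0.9756)

θ=37°: 6.60 0.74
θ=327°: 6.89 -0.79
θ=354°: 7.50 0.98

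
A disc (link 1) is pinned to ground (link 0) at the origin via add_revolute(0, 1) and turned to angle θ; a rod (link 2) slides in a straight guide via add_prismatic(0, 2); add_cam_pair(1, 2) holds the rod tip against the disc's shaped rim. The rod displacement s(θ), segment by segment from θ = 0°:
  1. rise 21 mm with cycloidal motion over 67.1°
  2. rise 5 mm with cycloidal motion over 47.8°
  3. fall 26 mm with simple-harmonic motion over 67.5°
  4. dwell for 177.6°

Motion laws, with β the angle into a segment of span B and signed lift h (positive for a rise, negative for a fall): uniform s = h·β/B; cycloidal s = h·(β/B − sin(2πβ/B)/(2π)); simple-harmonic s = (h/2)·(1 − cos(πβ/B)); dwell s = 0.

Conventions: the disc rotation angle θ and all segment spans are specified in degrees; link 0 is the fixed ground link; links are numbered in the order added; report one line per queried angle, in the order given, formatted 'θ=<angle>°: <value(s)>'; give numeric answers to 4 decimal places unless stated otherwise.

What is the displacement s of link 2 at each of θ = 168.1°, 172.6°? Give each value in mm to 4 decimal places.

segment 1 (0° to 67.1°, cycloidal, h = 21) is passed completely: s = 0.0000 + (21) = 21.0000
segment 2 (67.1° to 114.9°, cycloidal, h = 5) is passed completely: s = 21.0000 + (5) = 26.0000
θ = 168.1° falls in segment 3 (114.9° to 182.4°, simple-harmonic, h = -26): β = 168.1 − 114.9 = 53.2°, B = 67.5°; Δs = -26/2·(1 − cos(π·0.7881)) = -23.2255; s = 26.0000 − 23.2255 = 2.7745
θ = 172.6° falls in segment 3 (114.9° to 182.4°, simple-harmonic, h = -26): β = 172.6 − 114.9 = 57.7°, B = 67.5°; Δs = -26/2·(1 − cos(π·0.8548)) = -24.6710; s = 26.0000 − 24.6710 = 1.3290

θ=168.1°: 2.7745
θ=172.6°: 1.3290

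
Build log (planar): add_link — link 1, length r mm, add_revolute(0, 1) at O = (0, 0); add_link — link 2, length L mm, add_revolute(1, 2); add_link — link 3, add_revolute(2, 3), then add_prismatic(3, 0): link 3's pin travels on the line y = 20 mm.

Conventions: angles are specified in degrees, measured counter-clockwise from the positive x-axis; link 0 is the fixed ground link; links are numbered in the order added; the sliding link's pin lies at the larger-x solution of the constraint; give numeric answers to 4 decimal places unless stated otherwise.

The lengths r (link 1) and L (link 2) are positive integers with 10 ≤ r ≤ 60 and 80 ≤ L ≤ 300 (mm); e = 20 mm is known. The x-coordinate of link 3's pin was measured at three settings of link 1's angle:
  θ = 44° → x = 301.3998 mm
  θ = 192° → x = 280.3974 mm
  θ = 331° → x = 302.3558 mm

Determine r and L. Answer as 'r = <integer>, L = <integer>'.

constraint per measurement: (x − r cos θ)² + (r sin θ − e)² = L²
subtracting the θ₁ and θ₂ equations cancels the r² and L² terms:
r = (x₁² − x₂²) / (2[(x₁cos θ₁ + e sin θ₁) − (x₂cos θ₂ + e sin θ₂)]) = 12.0000 → r = 12
L² = (x₁ − r cos θ₁)² + (r sin θ₁ − e)² = 85848.9905 → L = 293.0000 → L = 293
check at θ₃=331°: x = 302.3558 (printed 302.3558) ✓

r = 12, L = 293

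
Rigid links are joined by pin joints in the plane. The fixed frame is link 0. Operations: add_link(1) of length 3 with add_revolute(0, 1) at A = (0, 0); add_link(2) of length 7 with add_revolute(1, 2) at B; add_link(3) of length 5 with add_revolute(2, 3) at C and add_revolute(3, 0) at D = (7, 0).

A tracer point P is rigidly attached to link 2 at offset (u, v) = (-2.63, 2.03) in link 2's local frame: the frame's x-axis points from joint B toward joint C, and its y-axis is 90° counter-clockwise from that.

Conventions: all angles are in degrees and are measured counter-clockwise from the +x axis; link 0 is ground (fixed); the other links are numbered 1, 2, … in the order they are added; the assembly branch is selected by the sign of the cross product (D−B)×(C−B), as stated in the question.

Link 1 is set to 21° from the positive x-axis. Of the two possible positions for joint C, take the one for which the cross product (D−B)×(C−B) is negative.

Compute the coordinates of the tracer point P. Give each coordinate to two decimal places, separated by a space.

A=(0,0), D=(7.00,0)
B = A + 3.00·(cos21°, sin21°) = (2.8007, 1.0751)
|BD| = 4.3347
circle(B,7.00) ∩ circle(D,5.00): a=4.9357, h=4.9637
  candidates: C₊=(8.8134,4.6596) cross=21.516; C₋=(6.3511,-4.9577) cross=-21.516
  branch - wants cross < 0 → take C=(6.3511,-4.9577) (cross=-21.516)
ex = (C−B)/|BC| = (0.5072,-0.8618); ey = (0.8618,0.5072)
P = B + -2.63·ex + 2.03·ey = (3.2163,4.3713)

3.22 4.37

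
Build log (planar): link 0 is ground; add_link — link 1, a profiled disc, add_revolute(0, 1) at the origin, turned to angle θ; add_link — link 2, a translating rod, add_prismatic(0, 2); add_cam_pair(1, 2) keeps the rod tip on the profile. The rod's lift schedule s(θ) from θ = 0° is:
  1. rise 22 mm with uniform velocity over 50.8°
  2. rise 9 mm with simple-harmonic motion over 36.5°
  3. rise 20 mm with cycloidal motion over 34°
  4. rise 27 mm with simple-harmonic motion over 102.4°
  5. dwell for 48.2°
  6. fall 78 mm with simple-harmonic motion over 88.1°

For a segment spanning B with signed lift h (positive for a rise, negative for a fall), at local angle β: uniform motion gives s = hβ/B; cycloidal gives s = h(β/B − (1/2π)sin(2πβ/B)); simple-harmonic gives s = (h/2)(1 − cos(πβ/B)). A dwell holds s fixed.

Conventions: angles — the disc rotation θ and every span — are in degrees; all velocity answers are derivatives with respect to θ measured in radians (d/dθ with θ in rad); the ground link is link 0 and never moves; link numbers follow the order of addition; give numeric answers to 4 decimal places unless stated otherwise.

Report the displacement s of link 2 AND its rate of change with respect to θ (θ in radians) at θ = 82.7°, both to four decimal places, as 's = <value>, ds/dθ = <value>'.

seg 1 [0°–50.8°] uniform, h=22: full span → s += 22 → s = 22.0000
seg 2 [50.8°–87.3°] simple-harmonic, h=9: θ=82.7° here. β=31.9, B=36.5. 9/2·(1 − cos(π·0.8740)) = 8.6519 → s = 30.6519
velocity in seg [50.8°–87.3°] (simple-harmonic), θ in radians: β = 31.9° = 0.5568 rad, B = 36.5° = 0.6370 rad; ds/dθ = (πh/(2B)) sin(πβ/B) = (π·9/(2·0.6370)) sin(π·0.8740) = 8.558558 mm/rad

s = 30.6519, ds/dθ = 8.5586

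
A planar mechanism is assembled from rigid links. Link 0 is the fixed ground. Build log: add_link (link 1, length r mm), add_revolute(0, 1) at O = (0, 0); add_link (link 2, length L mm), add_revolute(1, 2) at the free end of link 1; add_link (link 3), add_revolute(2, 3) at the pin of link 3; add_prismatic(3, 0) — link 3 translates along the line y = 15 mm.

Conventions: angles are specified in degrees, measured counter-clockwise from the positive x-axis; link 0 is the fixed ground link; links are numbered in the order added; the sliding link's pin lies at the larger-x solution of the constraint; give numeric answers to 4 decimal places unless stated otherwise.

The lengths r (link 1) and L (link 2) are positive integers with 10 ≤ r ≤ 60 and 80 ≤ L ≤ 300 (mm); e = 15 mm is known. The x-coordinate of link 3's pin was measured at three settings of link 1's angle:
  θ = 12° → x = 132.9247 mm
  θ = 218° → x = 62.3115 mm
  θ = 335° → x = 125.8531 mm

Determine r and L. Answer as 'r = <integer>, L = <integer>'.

constraint per measurement: (x − r cos θ)² + (r sin θ − e)² = L²
subtracting the θ₁ and θ₂ equations cancels the r² and L² terms:
r = (x₁² − x₂²) / (2[(x₁cos θ₁ + e sin θ₁) − (x₂cos θ₂ + e sin θ₂)]) = 36.0000 → r = 36
L² = (x₁ − r cos θ₁)² + (r sin θ₁ − e)² = 9603.9929 → L = 98.0000 → L = 98
check at θ₃=335°: x = 125.8531 (printed 125.8531) ✓

r = 36, L = 98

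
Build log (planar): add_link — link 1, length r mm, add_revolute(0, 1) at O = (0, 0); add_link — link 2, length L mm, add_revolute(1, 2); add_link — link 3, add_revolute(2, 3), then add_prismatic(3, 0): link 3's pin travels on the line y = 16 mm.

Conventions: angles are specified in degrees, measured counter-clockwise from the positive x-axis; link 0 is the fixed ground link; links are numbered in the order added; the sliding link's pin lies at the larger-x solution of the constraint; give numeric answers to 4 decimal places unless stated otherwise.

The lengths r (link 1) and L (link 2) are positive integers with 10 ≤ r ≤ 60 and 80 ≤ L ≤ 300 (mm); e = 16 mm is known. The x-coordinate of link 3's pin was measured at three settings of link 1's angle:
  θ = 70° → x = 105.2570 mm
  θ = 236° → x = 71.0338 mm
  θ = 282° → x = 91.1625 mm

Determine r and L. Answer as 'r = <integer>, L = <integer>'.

constraint per measurement: (x − r cos θ)² + (r sin θ − e)² = L²
subtracting the θ₁ and θ₂ equations cancels the r² and L² terms:
r = (x₁² − x₂²) / (2[(x₁cos θ₁ + e sin θ₁) − (x₂cos θ₂ + e sin θ₂)]) = 29.0000 → r = 29
L² = (x₁ − r cos θ₁)² + (r sin θ₁ − e)² = 9216.0005 → L = 96.0000 → L = 96
check at θ₃=282°: x = 91.1625 (printed 91.1625) ✓

r = 29, L = 96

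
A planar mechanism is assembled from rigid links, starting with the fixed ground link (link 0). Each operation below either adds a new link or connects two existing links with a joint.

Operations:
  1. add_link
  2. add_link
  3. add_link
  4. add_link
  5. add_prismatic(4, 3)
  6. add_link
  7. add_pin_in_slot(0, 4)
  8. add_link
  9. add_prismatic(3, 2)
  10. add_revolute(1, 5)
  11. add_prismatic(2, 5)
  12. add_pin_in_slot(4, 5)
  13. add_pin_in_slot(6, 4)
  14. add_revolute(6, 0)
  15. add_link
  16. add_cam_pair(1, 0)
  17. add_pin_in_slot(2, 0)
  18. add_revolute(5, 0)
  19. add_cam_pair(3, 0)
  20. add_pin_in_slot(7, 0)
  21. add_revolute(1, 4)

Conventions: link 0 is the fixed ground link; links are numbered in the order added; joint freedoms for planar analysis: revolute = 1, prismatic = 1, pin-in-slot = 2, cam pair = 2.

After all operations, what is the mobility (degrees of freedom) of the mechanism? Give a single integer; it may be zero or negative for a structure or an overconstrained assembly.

(L,J1,J2)=(1,0,0); link0 fixed
link1: (2,0,0)
link2: (3,0,0)
link3: (4,0,0)
link4: (5,0,0)
P 4-3 [J1]: (5,1,0)
link5: (6,1,0)
PS 0-4 [J2]: (6,1,1)
link6: (7,1,1)
P 3-2 [J1]: (7,2,1)
R 1-5 [J1]: (7,3,1)
P 2-5 [J1]: (7,4,1)
PS 4-5 [J2]: (7,4,2)
PS 6-4 [J2]: (7,4,3)
R 6-0 [J1]: (7,5,3)
link7: (8,5,3)
C 1-0 [J2]: (8,5,4)
PS 2-0 [J2]: (8,5,5)
R 5-0 [J1]: (8,6,5)
C 3-0 [J2]: (8,6,6)
PS 7-0 [J2]: (8,6,7)
R 1-4 [J1]: (8,7,7)
Grübler: 3·7 − 2·7 − 7 = 0

M = 0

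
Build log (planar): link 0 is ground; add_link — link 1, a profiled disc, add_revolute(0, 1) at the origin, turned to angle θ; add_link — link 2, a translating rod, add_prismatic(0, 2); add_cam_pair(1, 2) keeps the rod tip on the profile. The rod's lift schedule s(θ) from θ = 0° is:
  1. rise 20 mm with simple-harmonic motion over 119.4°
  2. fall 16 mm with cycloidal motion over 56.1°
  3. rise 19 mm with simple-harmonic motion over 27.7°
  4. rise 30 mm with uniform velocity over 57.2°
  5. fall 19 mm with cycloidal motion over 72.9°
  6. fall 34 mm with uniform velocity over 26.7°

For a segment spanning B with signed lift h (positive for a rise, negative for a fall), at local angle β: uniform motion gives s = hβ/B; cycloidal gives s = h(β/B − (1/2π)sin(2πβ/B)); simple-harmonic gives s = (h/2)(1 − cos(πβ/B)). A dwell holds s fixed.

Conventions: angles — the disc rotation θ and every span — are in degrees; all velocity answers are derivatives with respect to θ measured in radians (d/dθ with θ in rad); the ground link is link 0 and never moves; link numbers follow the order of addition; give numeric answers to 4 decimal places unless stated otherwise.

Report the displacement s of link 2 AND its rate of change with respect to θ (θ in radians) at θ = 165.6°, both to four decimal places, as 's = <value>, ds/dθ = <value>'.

seg 1 [0°–119.4°] simple-harmonic, h=20: full span → s += 20 → s = 20.0000
seg 2 [119.4°–175.5°] cycloidal, h=-16: θ=165.6° here. β=46.2, B=56.1. -16·(0.8235 − sin(2π·0.8235)/(2π)) = -15.4560 → s = 4.5440
velocity in seg [119.4°–175.5°] (cycloidal), θ in radians: β = 46.2° = 0.8063 rad, B = 56.1° = 0.9791 rad; ds/dθ = (h/B)(1 − cos(2πβ/B)) = ((-16)/0.9791)(1 − cos(2π·0.8235)) = -9.057213 mm/rad

s = 4.5440, ds/dθ = -9.0572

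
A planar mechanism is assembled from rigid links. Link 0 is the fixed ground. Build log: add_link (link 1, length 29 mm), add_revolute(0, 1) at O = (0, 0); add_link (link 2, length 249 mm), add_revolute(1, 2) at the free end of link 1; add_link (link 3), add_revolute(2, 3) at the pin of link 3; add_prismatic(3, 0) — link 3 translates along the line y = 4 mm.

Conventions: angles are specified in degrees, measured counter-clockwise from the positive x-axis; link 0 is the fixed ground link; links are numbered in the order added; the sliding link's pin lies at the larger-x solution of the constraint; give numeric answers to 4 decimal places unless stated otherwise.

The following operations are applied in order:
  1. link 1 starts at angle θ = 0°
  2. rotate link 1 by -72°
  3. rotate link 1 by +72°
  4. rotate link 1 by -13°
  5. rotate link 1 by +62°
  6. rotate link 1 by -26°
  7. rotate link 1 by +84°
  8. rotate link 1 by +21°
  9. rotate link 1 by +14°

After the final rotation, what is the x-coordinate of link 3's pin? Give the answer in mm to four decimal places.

geometry: r = 29 mm, L = 249 mm, e = 4 mm; θ starts at 0°
rotate link 1 by -72°: θ ← 0° -72° = -72°
rotate link 1 by +72°: θ ← -72° +72° = 0°
rotate link 1 by -13°: θ ← 0° -13° = -13°
rotate link 1 by +62°: θ ← -13° +62° = 49°
rotate link 1 by -26°: θ ← 49° -26° = 23°
rotate link 1 by +84°: θ ← 23° +84° = 107°
rotate link 1 by +21°: θ ← 107° +21° = 128°
rotate link 1 by +14°: θ ← 128° +14° = 142°
crank pin P = (r cos θ, r sin θ) = (-22.852312, 17.854183)
h = r sin θ − e = 17.854183 − 4 = 13.854183
x = r cos θ + √(L² − h²) = -22.852312 + 248.614283 = 225.761971

225.7620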